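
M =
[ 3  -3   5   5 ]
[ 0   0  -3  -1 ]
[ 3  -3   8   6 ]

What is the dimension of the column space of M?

Row reduce to echelon form.
R3 ← R3 − R1: [0, 0, 3, 1]
R3 ← R3 + R2: [0, 0, 0, 0]
Echelon form has 2 nonzero rows, so rank(M) = 2.
The column space has dimension equal to the rank: 2.

2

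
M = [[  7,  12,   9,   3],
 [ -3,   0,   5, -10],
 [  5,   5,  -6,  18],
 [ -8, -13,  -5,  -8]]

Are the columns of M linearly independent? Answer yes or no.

yes

Row reduce M to echelon form.
R2 ← R2 + (3/7)·R1: [0, 36/7, 62/7, -61/7]
R3 ← R3 − (5/7)·R1: [0, -25/7, -87/7, 111/7]
R4 ← R4 + (8/7)·R1: [0, 5/7, 37/7, -32/7]
R3 ← R3 + (25/36)·R2: [0, 0, -113/18, 353/36]
R4 ← R4 − (5/36)·R2: [0, 0, 73/18, -121/36]
R4 ← R4 + (73/113)·R3: [0, 0, 0, 336/113]
4 pivots among 4 columns.
Every column is a pivot column, so the columns are linearly independent.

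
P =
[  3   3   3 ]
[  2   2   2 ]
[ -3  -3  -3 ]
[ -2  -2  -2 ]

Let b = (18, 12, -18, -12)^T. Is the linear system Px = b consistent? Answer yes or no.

Row reduce the augmented matrix [P | b].
R2 ← R2 − (2/3)·R1: [0, 0, 0, 0]
R3 ← R3 + R1: [0, 0, 0, 0]
R4 ← R4 + (2/3)·R1: [0, 0, 0, 0]
The echelon form has 1 nonzero rows, and every pivot lies in the first 3 columns, so rank(P) = rank([P|b]) = 1.
The system is consistent.

yes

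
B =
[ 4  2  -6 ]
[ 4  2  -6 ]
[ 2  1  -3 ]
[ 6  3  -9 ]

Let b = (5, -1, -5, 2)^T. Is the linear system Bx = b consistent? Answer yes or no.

no

Row reduce the augmented matrix [B | b].
R2 ← R2 − R1: [0, 0, 0, -6]
R3 ← R3 − (1/2)·R1: [0, 0, 0, -15/2]
R4 ← R4 − (3/2)·R1: [0, 0, 0, -11/2]
R3 ← R3 − (5/4)·R2: [0, 0, 0, 0]
R4 ← R4 − (11/12)·R2: [0, 0, 0, 0]
The echelon form has 2 nonzero rows; the last pivot sits in the augmented column, so rank(B) = 1 but rank([B|b]) = 2.
Since the ranks differ, the system is inconsistent.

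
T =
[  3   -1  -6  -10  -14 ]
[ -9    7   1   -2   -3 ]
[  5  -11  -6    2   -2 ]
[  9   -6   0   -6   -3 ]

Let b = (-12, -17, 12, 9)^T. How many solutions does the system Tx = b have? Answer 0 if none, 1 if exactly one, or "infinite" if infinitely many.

Row reduce the augmented matrix [T | b].
R2 ← R2 + (3)·R1: [0, 4, -17, -32, -45, -53]
R3 ← R3 − (5/3)·R1: [0, -28/3, 4, 56/3, 64/3, 32]
R4 ← R4 − (3)·R1: [0, -3, 18, 24, 39, 45]
R3 ← R3 + (7/3)·R2: [0, 0, -107/3, -56, -251/3, -275/3]
R4 ← R4 + (3/4)·R2: [0, 0, 21/4, 0, 21/4, 21/4]
R4 ← R4 + (63/428)·R3: [0, 0, 0, -882/107, -756/107, -882/107]
The echelon form has 4 nonzero rows, and every pivot lies in the first 5 columns, so rank(T) = rank([T|b]) = 4.
The system is consistent.
rank = 4 < 5 unknowns, so there are infinitely many solutions.

infinite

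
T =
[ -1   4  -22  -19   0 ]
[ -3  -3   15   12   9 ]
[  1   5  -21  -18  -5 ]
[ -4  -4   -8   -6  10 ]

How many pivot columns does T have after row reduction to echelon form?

3

Row reduce to echelon form.
R2 ← R2 − (3)·R1: [0, -15, 81, 69, 9]
R3 ← R3 + R1: [0, 9, -43, -37, -5]
R4 ← R4 − (4)·R1: [0, -20, 80, 70, 10]
R3 ← R3 + (3/5)·R2: [0, 0, 28/5, 22/5, 2/5]
R4 ← R4 − (4/3)·R2: [0, 0, -28, -22, -2]
R4 ← R4 + (5)·R3: [0, 0, 0, 0, 0]
Echelon form has 3 nonzero rows, so rank(T) = 3.
Each nonzero row contributes one pivot column: 3 pivot columns.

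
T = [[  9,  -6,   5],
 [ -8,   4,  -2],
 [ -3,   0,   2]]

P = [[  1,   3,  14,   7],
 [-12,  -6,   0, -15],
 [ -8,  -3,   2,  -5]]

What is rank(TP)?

First compute TP:
[[ 41,  48, 136, 128],
 [-40, -42, -116, -106],
 [-19, -15, -38, -31]]
Now row reduce the product.
R2 ← R2 + (40/41)·R1: [0, 198/41, 684/41, 774/41]
R3 ← R3 + (19/41)·R1: [0, 297/41, 1026/41, 1161/41]
R3 ← R3 − (3/2)·R2: [0, 0, 0, 0]
2 nonzero rows, so rank(TP) = 2.

2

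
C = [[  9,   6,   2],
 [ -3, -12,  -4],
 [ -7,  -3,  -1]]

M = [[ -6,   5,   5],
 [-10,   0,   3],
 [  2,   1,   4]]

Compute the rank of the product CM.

2

First compute CM:
[[-110,  47,  71],
 [130, -19, -67],
 [ 70, -36, -48]]
Now row reduce the product.
R2 ← R2 + (13/11)·R1: [0, 402/11, 186/11]
R3 ← R3 + (7/11)·R1: [0, -67/11, -31/11]
R3 ← R3 + (1/6)·R2: [0, 0, 0]
2 nonzero rows, so rank(CM) = 2.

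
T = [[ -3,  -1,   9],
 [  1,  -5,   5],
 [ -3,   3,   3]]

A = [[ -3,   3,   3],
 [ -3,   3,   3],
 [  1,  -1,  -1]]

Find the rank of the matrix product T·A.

First compute TA:
[[ 21, -21, -21],
 [ 17, -17, -17],
 [  3,  -3,  -3]]
Now row reduce the product.
R2 ← R2 − (17/21)·R1: [0, 0, 0]
R3 ← R3 − (1/7)·R1: [0, 0, 0]
1 nonzero row, so rank(TA) = 1.

1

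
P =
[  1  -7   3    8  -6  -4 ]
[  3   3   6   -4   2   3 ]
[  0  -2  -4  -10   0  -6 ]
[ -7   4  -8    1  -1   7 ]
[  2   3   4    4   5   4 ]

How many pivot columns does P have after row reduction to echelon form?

Row reduce to echelon form.
R2 ← R2 − (3)·R1: [0, 24, -3, -28, 20, 15]
R4 ← R4 + (7)·R1: [0, -45, 13, 57, -43, -21]
R5 ← R5 − (2)·R1: [0, 17, -2, -12, 17, 12]
R3 ← R3 + (1/12)·R2: [0, 0, -17/4, -37/3, 5/3, -19/4]
R4 ← R4 + (15/8)·R2: [0, 0, 59/8, 9/2, -11/2, 57/8]
R5 ← R5 − (17/24)·R2: [0, 0, 1/8, 47/6, 17/6, 11/8]
R4 ← R4 + (59/34)·R3: [0, 0, 0, -862/51, -133/51, -19/17]
R5 ← R5 + (1/34)·R3: [0, 0, 0, 127/17, 49/17, 21/17]
R5 ← R5 + (381/862)·R4: [0, 0, 0, 0, 1491/862, 639/862]
Echelon form has 5 nonzero rows, so rank(P) = 5.
Each nonzero row contributes one pivot column: 5 pivot columns.

5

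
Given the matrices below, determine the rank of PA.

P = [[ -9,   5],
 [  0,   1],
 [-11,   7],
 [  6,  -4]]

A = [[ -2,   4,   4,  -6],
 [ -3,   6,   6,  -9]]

1

First compute PA:
[[  3,  -6,  -6,   9],
 [ -3,   6,   6,  -9],
 [  1,  -2,  -2,   3],
 [  0,   0,   0,   0]]
Now row reduce the product.
R2 ← R2 + R1: [0, 0, 0, 0]
R3 ← R3 − (1/3)·R1: [0, 0, 0, 0]
1 nonzero row, so rank(PA) = 1.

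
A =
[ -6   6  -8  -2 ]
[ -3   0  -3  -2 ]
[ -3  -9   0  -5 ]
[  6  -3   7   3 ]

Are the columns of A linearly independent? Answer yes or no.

no

Row reduce A to echelon form.
R2 ← R2 − (1/2)·R1: [0, -3, 1, -1]
R3 ← R3 − (1/2)·R1: [0, -12, 4, -4]
R4 ← R4 + R1: [0, 3, -1, 1]
R3 ← R3 − (4)·R2: [0, 0, 0, 0]
R4 ← R4 + R2: [0, 0, 0, 0]
2 pivots among 4 columns.
Only 2 < 4 pivot columns, so the columns are linearly dependent.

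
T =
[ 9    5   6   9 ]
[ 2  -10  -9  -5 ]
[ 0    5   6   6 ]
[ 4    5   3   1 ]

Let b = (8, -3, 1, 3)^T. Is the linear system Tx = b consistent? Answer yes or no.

Row reduce the augmented matrix [T | b].
R2 ← R2 − (2/9)·R1: [0, -100/9, -31/3, -7, -43/9]
R4 ← R4 − (4/9)·R1: [0, 25/9, 1/3, -3, -5/9]
R3 ← R3 + (9/20)·R2: [0, 0, 27/20, 57/20, -23/20]
R4 ← R4 + (1/4)·R2: [0, 0, -9/4, -19/4, -7/4]
R4 ← R4 + (5/3)·R3: [0, 0, 0, 0, -11/3]
The echelon form has 4 nonzero rows; the last pivot sits in the augmented column, so rank(T) = 3 but rank([T|b]) = 4.
Since the ranks differ, the system is inconsistent.

no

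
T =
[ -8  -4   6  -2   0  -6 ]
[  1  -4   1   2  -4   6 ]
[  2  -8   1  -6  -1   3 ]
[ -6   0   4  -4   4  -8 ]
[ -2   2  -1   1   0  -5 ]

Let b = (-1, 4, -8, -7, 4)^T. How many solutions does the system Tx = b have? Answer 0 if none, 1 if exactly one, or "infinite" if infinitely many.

Row reduce the augmented matrix [T | b].
R2 ← R2 + (1/8)·R1: [0, -9/2, 7/4, 7/4, -4, 21/4, 31/8]
R3 ← R3 + (1/4)·R1: [0, -9, 5/2, -13/2, -1, 3/2, -33/4]
R4 ← R4 − (3/4)·R1: [0, 3, -1/2, -5/2, 4, -7/2, -25/4]
R5 ← R5 − (1/4)·R1: [0, 3, -5/2, 3/2, 0, -7/2, 17/4]
R3 ← R3 − (2)·R2: [0, 0, -1, -10, 7, -9, -16]
R4 ← R4 + (2/3)·R2: [0, 0, 2/3, -4/3, 4/3, 0, -11/3]
R5 ← R5 + (2/3)·R2: [0, 0, -4/3, 8/3, -8/3, 0, 41/6]
R4 ← R4 + (2/3)·R3: [0, 0, 0, -8, 6, -6, -43/3]
R5 ← R5 − (4/3)·R3: [0, 0, 0, 16, -12, 12, 169/6]
R5 ← R5 + (2)·R4: [0, 0, 0, 0, 0, 0, -1/2]
The echelon form has 5 nonzero rows; the last pivot sits in the augmented column, so rank(T) = 4 but rank([T|b]) = 5.
Since the ranks differ, the system is inconsistent.
It has no solutions.

0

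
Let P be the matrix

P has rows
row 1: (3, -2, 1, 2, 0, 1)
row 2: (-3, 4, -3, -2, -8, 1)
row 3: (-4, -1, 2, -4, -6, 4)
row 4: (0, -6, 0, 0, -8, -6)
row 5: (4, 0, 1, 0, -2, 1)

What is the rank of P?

5

Row reduce to echelon form.
R2 ← R2 + R1: [0, 2, -2, 0, -8, 2]
R3 ← R3 + (4/3)·R1: [0, -11/3, 10/3, -4/3, -6, 16/3]
R5 ← R5 − (4/3)·R1: [0, 8/3, -1/3, -8/3, -2, -1/3]
R3 ← R3 + (11/6)·R2: [0, 0, -1/3, -4/3, -62/3, 9]
R4 ← R4 + (3)·R2: [0, 0, -6, 0, -32, 0]
R5 ← R5 − (4/3)·R2: [0, 0, 7/3, -8/3, 26/3, -3]
R4 ← R4 − (18)·R3: [0, 0, 0, 24, 340, -162]
R5 ← R5 + (7)·R3: [0, 0, 0, -12, -136, 60]
R5 ← R5 + (1/2)·R4: [0, 0, 0, 0, 34, -21]
Echelon form has 5 nonzero rows, so rank(P) = 5.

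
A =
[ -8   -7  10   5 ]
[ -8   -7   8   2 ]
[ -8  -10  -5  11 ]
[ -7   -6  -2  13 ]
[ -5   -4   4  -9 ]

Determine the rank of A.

Row reduce to echelon form.
R2 ← R2 − R1: [0, 0, -2, -3]
R3 ← R3 − R1: [0, -3, -15, 6]
R4 ← R4 − (7/8)·R1: [0, 1/8, -43/4, 69/8]
R5 ← R5 − (5/8)·R1: [0, 3/8, -9/4, -97/8]
Swap R2 ↔ R3
R4 ← R4 + (1/24)·R2: [0, 0, -91/8, 71/8]
R5 ← R5 + (1/8)·R2: [0, 0, -33/8, -91/8]
R4 ← R4 − (91/16)·R3: [0, 0, 0, 415/16]
R5 ← R5 − (33/16)·R3: [0, 0, 0, -83/16]
R5 ← R5 + (1/5)·R4: [0, 0, 0, 0]
Echelon form has 4 nonzero rows, so rank(A) = 4.

4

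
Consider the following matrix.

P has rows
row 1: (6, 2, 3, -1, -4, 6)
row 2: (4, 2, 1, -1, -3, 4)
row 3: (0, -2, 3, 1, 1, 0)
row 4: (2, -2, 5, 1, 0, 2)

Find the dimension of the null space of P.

4

Row reduce to echelon form.
R2 ← R2 − (2/3)·R1: [0, 2/3, -1, -1/3, -1/3, 0]
R4 ← R4 − (1/3)·R1: [0, -8/3, 4, 4/3, 4/3, 0]
R3 ← R3 + (3)·R2: [0, 0, 0, 0, 0, 0]
R4 ← R4 + (4)·R2: [0, 0, 0, 0, 0, 0]
2 nonzero rows, so rank(P) = 2.
P has 6 columns; by rank–nullity, nullity = 6 − 2 = 4.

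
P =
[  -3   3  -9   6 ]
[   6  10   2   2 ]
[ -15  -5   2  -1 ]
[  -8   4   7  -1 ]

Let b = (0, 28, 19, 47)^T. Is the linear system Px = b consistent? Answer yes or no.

Row reduce the augmented matrix [P | b].
R2 ← R2 + (2)·R1: [0, 16, -16, 14, 28]
R3 ← R3 − (5)·R1: [0, -20, 47, -31, 19]
R4 ← R4 − (8/3)·R1: [0, -4, 31, -17, 47]
R3 ← R3 + (5/4)·R2: [0, 0, 27, -27/2, 54]
R4 ← R4 + (1/4)·R2: [0, 0, 27, -27/2, 54]
R4 ← R4 − R3: [0, 0, 0, 0, 0]
The echelon form has 3 nonzero rows, and every pivot lies in the first 4 columns, so rank(P) = rank([P|b]) = 3.
The system is consistent.

yes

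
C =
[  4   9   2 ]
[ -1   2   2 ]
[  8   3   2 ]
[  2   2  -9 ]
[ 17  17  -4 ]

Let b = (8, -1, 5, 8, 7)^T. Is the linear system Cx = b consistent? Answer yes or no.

no

Row reduce the augmented matrix [C | b].
R2 ← R2 + (1/4)·R1: [0, 17/4, 5/2, 1]
R3 ← R3 − (2)·R1: [0, -15, -2, -11]
R4 ← R4 − (1/2)·R1: [0, -5/2, -10, 4]
R5 ← R5 − (17/4)·R1: [0, -85/4, -25/2, -27]
R3 ← R3 + (60/17)·R2: [0, 0, 116/17, -127/17]
R4 ← R4 + (10/17)·R2: [0, 0, -145/17, 78/17]
R5 ← R5 + (5)·R2: [0, 0, 0, -22]
R4 ← R4 + (5/4)·R3: [0, 0, 0, -19/4]
R5 ← R5 − (88/19)·R4: [0, 0, 0, 0]
The echelon form has 4 nonzero rows; the last pivot sits in the augmented column, so rank(C) = 3 but rank([C|b]) = 4.
Since the ranks differ, the system is inconsistent.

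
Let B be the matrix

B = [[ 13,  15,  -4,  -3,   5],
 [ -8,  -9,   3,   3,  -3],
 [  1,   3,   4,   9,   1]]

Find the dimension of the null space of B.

Row reduce to echelon form.
R2 ← R2 + (8/13)·R1: [0, 3/13, 7/13, 15/13, 1/13]
R3 ← R3 − (1/13)·R1: [0, 24/13, 56/13, 120/13, 8/13]
R3 ← R3 − (8)·R2: [0, 0, 0, 0, 0]
2 nonzero rows, so rank(B) = 2.
B has 5 columns; by rank–nullity, nullity = 5 − 2 = 3.

3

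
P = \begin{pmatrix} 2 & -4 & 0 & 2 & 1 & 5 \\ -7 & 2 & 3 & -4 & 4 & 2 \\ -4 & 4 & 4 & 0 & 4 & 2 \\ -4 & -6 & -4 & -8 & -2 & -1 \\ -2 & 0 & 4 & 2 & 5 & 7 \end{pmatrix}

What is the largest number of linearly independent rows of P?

Row reduce to echelon form.
R2 ← R2 + (7/2)·R1: [0, -12, 3, 3, 15/2, 39/2]
R3 ← R3 + (2)·R1: [0, -4, 4, 4, 6, 12]
R4 ← R4 + (2)·R1: [0, -14, -4, -4, 0, 9]
R5 ← R5 + R1: [0, -4, 4, 4, 6, 12]
R3 ← R3 − (1/3)·R2: [0, 0, 3, 3, 7/2, 11/2]
R4 ← R4 − (7/6)·R2: [0, 0, -15/2, -15/2, -35/4, -55/4]
R5 ← R5 − (1/3)·R2: [0, 0, 3, 3, 7/2, 11/2]
R4 ← R4 + (5/2)·R3: [0, 0, 0, 0, 0, 0]
R5 ← R5 − R3: [0, 0, 0, 0, 0, 0]
Echelon form has 3 nonzero rows, so rank(P) = 3.
The rank gives the maximum number of linearly independent rows: 3.

3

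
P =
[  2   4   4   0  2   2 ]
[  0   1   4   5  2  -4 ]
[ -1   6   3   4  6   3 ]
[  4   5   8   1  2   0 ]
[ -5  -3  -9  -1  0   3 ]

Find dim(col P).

3

Row reduce to echelon form.
R3 ← R3 + (1/2)·R1: [0, 8, 5, 4, 7, 4]
R4 ← R4 − (2)·R1: [0, -3, 0, 1, -2, -4]
R5 ← R5 + (5/2)·R1: [0, 7, 1, -1, 5, 8]
R3 ← R3 − (8)·R2: [0, 0, -27, -36, -9, 36]
R4 ← R4 + (3)·R2: [0, 0, 12, 16, 4, -16]
R5 ← R5 − (7)·R2: [0, 0, -27, -36, -9, 36]
R4 ← R4 + (4/9)·R3: [0, 0, 0, 0, 0, 0]
R5 ← R5 − R3: [0, 0, 0, 0, 0, 0]
Echelon form has 3 nonzero rows, so rank(P) = 3.
The column space has dimension equal to the rank: 3.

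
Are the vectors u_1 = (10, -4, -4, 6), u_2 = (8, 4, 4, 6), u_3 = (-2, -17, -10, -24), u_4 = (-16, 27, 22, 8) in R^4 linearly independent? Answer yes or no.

Form the matrix with these vectors as rows and row reduce.
R2 ← R2 − (4/5)·R1: [0, 36/5, 36/5, 6/5]
R3 ← R3 + (1/5)·R1: [0, -89/5, -54/5, -114/5]
R4 ← R4 + (8/5)·R1: [0, 103/5, 78/5, 88/5]
R3 ← R3 + (89/36)·R2: [0, 0, 7, -119/6]
R4 ← R4 − (103/36)·R2: [0, 0, -5, 85/6]
R4 ← R4 + (5/7)·R3: [0, 0, 0, 0]
3 nonzero rows, so the 4 vectors span a space of dimension 3.
Since 3 < 4, the vectors are linearly dependent.

no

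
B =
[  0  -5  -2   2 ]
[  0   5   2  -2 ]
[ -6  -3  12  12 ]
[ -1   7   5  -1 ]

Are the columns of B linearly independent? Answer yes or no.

no

Row reduce B to echelon form.
Swap R1 ↔ R3
R4 ← R4 − (1/6)·R1: [0, 15/2, 3, -3]
R3 ← R3 + R2: [0, 0, 0, 0]
R4 ← R4 − (3/2)·R2: [0, 0, 0, 0]
2 pivots among 4 columns.
Only 2 < 4 pivot columns, so the columns are linearly dependent.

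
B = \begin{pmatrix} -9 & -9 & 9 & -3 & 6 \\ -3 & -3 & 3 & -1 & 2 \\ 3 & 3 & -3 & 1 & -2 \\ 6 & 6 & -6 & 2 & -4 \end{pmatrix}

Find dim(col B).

Row reduce to echelon form.
R2 ← R2 − (1/3)·R1: [0, 0, 0, 0, 0]
R3 ← R3 + (1/3)·R1: [0, 0, 0, 0, 0]
R4 ← R4 + (2/3)·R1: [0, 0, 0, 0, 0]
Echelon form has 1 nonzero row, so rank(B) = 1.
The column space has dimension equal to the rank: 1.

1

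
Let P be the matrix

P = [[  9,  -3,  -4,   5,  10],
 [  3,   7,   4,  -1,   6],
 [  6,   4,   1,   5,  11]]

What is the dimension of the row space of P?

Row reduce to echelon form.
R2 ← R2 − (1/3)·R1: [0, 8, 16/3, -8/3, 8/3]
R3 ← R3 − (2/3)·R1: [0, 6, 11/3, 5/3, 13/3]
R3 ← R3 − (3/4)·R2: [0, 0, -1/3, 11/3, 7/3]
Echelon form has 3 nonzero rows, so rank(P) = 3.
The row space has dimension equal to the rank: 3.

3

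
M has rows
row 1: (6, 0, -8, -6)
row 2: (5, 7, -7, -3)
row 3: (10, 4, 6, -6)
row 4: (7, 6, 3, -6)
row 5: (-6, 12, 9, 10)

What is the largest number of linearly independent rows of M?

4

Row reduce to echelon form.
R2 ← R2 − (5/6)·R1: [0, 7, -1/3, 2]
R3 ← R3 − (5/3)·R1: [0, 4, 58/3, 4]
R4 ← R4 − (7/6)·R1: [0, 6, 37/3, 1]
R5 ← R5 + R1: [0, 12, 1, 4]
R3 ← R3 − (4/7)·R2: [0, 0, 410/21, 20/7]
R4 ← R4 − (6/7)·R2: [0, 0, 265/21, -5/7]
R5 ← R5 − (12/7)·R2: [0, 0, 11/7, 4/7]
R4 ← R4 − (53/82)·R3: [0, 0, 0, -105/41]
R5 ← R5 − (33/410)·R3: [0, 0, 0, 14/41]
R5 ← R5 + (2/15)·R4: [0, 0, 0, 0]
Echelon form has 4 nonzero rows, so rank(M) = 4.
The rank gives the maximum number of linearly independent rows: 4.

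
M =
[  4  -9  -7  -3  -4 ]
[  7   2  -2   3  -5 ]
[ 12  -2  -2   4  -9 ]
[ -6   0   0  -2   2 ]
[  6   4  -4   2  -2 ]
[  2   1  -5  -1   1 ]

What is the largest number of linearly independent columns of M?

Row reduce to echelon form.
R2 ← R2 − (7/4)·R1: [0, 71/4, 41/4, 33/4, 2]
R3 ← R3 − (3)·R1: [0, 25, 19, 13, 3]
R4 ← R4 + (3/2)·R1: [0, -27/2, -21/2, -13/2, -4]
R5 ← R5 − (3/2)·R1: [0, 35/2, 13/2, 13/2, 4]
R6 ← R6 − (1/2)·R1: [0, 11/2, -3/2, 1/2, 3]
R3 ← R3 − (100/71)·R2: [0, 0, 324/71, 98/71, 13/71]
R4 ← R4 + (54/71)·R2: [0, 0, -192/71, -16/71, -176/71]
R5 ← R5 − (70/71)·R2: [0, 0, -256/71, -116/71, 144/71]
R6 ← R6 − (22/71)·R2: [0, 0, -332/71, -146/71, 169/71]
R4 ← R4 + (16/27)·R3: [0, 0, 0, 16/27, -64/27]
R5 ← R5 + (64/81)·R3: [0, 0, 0, -44/81, 176/81]
R6 ← R6 + (83/81)·R3: [0, 0, 0, -52/81, 208/81]
R5 ← R5 + (11/12)·R4: [0, 0, 0, 0, 0]
R6 ← R6 + (13/12)·R4: [0, 0, 0, 0, 0]
Echelon form has 4 nonzero rows, so rank(M) = 4.
The rank gives the maximum number of linearly independent columns: 4.

4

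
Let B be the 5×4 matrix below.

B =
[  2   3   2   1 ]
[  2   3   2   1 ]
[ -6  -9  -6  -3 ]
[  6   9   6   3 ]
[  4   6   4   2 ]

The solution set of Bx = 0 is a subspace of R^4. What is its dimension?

3

Row reduce to echelon form.
R2 ← R2 − R1: [0, 0, 0, 0]
R3 ← R3 + (3)·R1: [0, 0, 0, 0]
R4 ← R4 − (3)·R1: [0, 0, 0, 0]
R5 ← R5 − (2)·R1: [0, 0, 0, 0]
1 nonzero row, so rank(B) = 1.
B has 4 columns; by rank–nullity, nullity = 4 − 1 = 3.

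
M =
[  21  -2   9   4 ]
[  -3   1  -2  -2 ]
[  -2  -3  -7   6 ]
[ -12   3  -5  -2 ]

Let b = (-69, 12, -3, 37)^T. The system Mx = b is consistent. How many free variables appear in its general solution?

0

Row reduce the augmented matrix [M | b].
R2 ← R2 + (1/7)·R1: [0, 5/7, -5/7, -10/7, 15/7]
R3 ← R3 + (2/21)·R1: [0, -67/21, -43/7, 134/21, -67/7]
R4 ← R4 + (4/7)·R1: [0, 13/7, 1/7, 2/7, -17/7]
R3 ← R3 + (67/15)·R2: [0, 0, -28/3, 0, 0]
R4 ← R4 − (13/5)·R2: [0, 0, 2, 4, -8]
R4 ← R4 + (3/14)·R3: [0, 0, 0, 4, -8]
The echelon form has 4 nonzero rows, and every pivot lies in the first 4 columns, so rank(M) = rank([M|b]) = 4.
The system is consistent.
Free variables = (unknowns) − (rank) = 4 − 4 = 0.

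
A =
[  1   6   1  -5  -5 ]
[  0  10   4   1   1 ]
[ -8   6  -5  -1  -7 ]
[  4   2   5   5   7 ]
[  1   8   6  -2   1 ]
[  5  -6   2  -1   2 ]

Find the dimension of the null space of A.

0

Row reduce to echelon form.
R3 ← R3 + (8)·R1: [0, 54, 3, -41, -47]
R4 ← R4 − (4)·R1: [0, -22, 1, 25, 27]
R5 ← R5 − R1: [0, 2, 5, 3, 6]
R6 ← R6 − (5)·R1: [0, -36, -3, 24, 27]
R3 ← R3 − (27/5)·R2: [0, 0, -93/5, -232/5, -262/5]
R4 ← R4 + (11/5)·R2: [0, 0, 49/5, 136/5, 146/5]
R5 ← R5 − (1/5)·R2: [0, 0, 21/5, 14/5, 29/5]
R6 ← R6 + (18/5)·R2: [0, 0, 57/5, 138/5, 153/5]
R4 ← R4 + (49/93)·R3: [0, 0, 0, 256/93, 148/93]
R5 ← R5 + (7/31)·R3: [0, 0, 0, -238/31, -187/31]
R6 ← R6 + (19/31)·R3: [0, 0, 0, -26/31, -47/31]
R5 ← R5 + (357/128)·R4: [0, 0, 0, 0, -51/32]
R6 ← R6 + (39/128)·R4: [0, 0, 0, 0, -33/32]
R6 ← R6 − (11/17)·R5: [0, 0, 0, 0, 0]
5 nonzero rows, so rank(A) = 5.
A has 5 columns; by rank–nullity, nullity = 5 − 5 = 0.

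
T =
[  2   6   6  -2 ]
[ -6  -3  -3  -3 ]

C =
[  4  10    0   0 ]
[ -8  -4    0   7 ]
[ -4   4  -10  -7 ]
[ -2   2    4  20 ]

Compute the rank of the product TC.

2

First compute TC:
[[-60,  16, -68, -40],
 [ 18, -66,  18, -60]]
Now row reduce the product.
R2 ← R2 + (3/10)·R1: [0, -306/5, -12/5, -72]
2 nonzero rows, so rank(TC) = 2.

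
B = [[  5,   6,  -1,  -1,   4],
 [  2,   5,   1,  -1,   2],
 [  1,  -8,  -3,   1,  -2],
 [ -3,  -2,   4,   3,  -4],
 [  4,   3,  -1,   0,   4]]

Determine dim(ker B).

0

Row reduce to echelon form.
R2 ← R2 − (2/5)·R1: [0, 13/5, 7/5, -3/5, 2/5]
R3 ← R3 − (1/5)·R1: [0, -46/5, -14/5, 6/5, -14/5]
R4 ← R4 + (3/5)·R1: [0, 8/5, 17/5, 12/5, -8/5]
R5 ← R5 − (4/5)·R1: [0, -9/5, -1/5, 4/5, 4/5]
R3 ← R3 + (46/13)·R2: [0, 0, 28/13, -12/13, -18/13]
R4 ← R4 − (8/13)·R2: [0, 0, 33/13, 36/13, -24/13]
R5 ← R5 + (9/13)·R2: [0, 0, 10/13, 5/13, 14/13]
R4 ← R4 − (33/28)·R3: [0, 0, 0, 27/7, -3/14]
R5 ← R5 − (5/14)·R3: [0, 0, 0, 5/7, 11/7]
R5 ← R5 − (5/27)·R4: [0, 0, 0, 0, 29/18]
5 nonzero rows, so rank(B) = 5.
B has 5 columns; by rank–nullity, nullity = 5 − 5 = 0.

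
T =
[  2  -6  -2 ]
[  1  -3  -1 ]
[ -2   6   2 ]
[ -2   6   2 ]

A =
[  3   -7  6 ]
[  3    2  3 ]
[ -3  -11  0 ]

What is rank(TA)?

First compute TA:
[[ -6,  -4,  -6],
 [ -3,  -2,  -3],
 [  6,   4,   6],
 [  6,   4,   6]]
Now row reduce the product.
R2 ← R2 − (1/2)·R1: [0, 0, 0]
R3 ← R3 + R1: [0, 0, 0]
R4 ← R4 + R1: [0, 0, 0]
1 nonzero row, so rank(TA) = 1.

1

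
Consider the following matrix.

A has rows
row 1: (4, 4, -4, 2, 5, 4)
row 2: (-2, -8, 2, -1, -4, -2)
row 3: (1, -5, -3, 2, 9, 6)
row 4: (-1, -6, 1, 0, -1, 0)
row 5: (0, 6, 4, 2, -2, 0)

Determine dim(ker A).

2

Row reduce to echelon form.
R2 ← R2 + (1/2)·R1: [0, -6, 0, 0, -3/2, 0]
R3 ← R3 − (1/4)·R1: [0, -6, -2, 3/2, 31/4, 5]
R4 ← R4 + (1/4)·R1: [0, -5, 0, 1/2, 1/4, 1]
R3 ← R3 − R2: [0, 0, -2, 3/2, 37/4, 5]
R4 ← R4 − (5/6)·R2: [0, 0, 0, 1/2, 3/2, 1]
R5 ← R5 + R2: [0, 0, 4, 2, -7/2, 0]
R5 ← R5 + (2)·R3: [0, 0, 0, 5, 15, 10]
R5 ← R5 − (10)·R4: [0, 0, 0, 0, 0, 0]
4 nonzero rows, so rank(A) = 4.
A has 6 columns; by rank–nullity, nullity = 6 − 4 = 2.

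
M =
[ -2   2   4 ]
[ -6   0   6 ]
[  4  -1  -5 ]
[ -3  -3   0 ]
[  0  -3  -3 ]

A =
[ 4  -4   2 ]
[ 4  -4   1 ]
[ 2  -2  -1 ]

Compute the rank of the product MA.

2

First compute MA:
[[  8,  -8,  -6],
 [-12,  12, -18],
 [  2,  -2,  12],
 [-24,  24,  -9],
 [-18,  18,   0]]
Now row reduce the product.
R2 ← R2 + (3/2)·R1: [0, 0, -27]
R3 ← R3 − (1/4)·R1: [0, 0, 27/2]
R4 ← R4 + (3)·R1: [0, 0, -27]
R5 ← R5 + (9/4)·R1: [0, 0, -27/2]
R3 ← R3 + (1/2)·R2: [0, 0, 0]
R4 ← R4 − R2: [0, 0, 0]
R5 ← R5 − (1/2)·R2: [0, 0, 0]
2 nonzero rows, so rank(MA) = 2.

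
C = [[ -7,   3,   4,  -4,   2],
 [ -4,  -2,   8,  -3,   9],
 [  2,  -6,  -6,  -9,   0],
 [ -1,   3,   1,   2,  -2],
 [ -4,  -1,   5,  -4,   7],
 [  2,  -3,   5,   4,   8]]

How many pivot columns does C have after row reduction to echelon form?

5

Row reduce to echelon form.
R2 ← R2 − (4/7)·R1: [0, -26/7, 40/7, -5/7, 55/7]
R3 ← R3 + (2/7)·R1: [0, -36/7, -34/7, -71/7, 4/7]
R4 ← R4 − (1/7)·R1: [0, 18/7, 3/7, 18/7, -16/7]
R5 ← R5 − (4/7)·R1: [0, -19/7, 19/7, -12/7, 41/7]
R6 ← R6 + (2/7)·R1: [0, -15/7, 43/7, 20/7, 60/7]
R3 ← R3 − (18/13)·R2: [0, 0, -166/13, -119/13, -134/13]
R4 ← R4 + (9/13)·R2: [0, 0, 57/13, 27/13, 41/13]
R5 ← R5 − (19/26)·R2: [0, 0, -19/13, -31/26, 3/26]
R6 ← R6 − (15/26)·R2: [0, 0, 37/13, 85/26, 105/26]
R4 ← R4 + (57/166)·R3: [0, 0, 0, -177/166, -32/83]
R5 ← R5 − (19/166)·R3: [0, 0, 0, -12/83, 215/166]
R6 ← R6 + (37/166)·R3: [0, 0, 0, 102/83, 289/166]
R5 ← R5 − (8/59)·R4: [0, 0, 0, 0, 159/118]
R6 ← R6 + (68/59)·R4: [0, 0, 0, 0, 153/118]
R6 ← R6 − (51/53)·R5: [0, 0, 0, 0, 0]
Echelon form has 5 nonzero rows, so rank(C) = 5.
Each nonzero row contributes one pivot column: 5 pivot columns.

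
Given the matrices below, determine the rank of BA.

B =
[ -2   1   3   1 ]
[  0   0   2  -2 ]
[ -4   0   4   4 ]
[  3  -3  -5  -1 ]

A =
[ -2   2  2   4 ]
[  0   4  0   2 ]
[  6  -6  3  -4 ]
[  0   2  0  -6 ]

3

First compute BA:
[[ 22, -16,   5, -24],
 [ 12, -16,   6,   4],
 [ 32, -24,   4, -56],
 [-36,  22,  -9,  32]]
Now row reduce the product.
R2 ← R2 − (6/11)·R1: [0, -80/11, 36/11, 188/11]
R3 ← R3 − (16/11)·R1: [0, -8/11, -36/11, -232/11]
R4 ← R4 + (18/11)·R1: [0, -46/11, -9/11, -80/11]
R3 ← R3 − (1/10)·R2: [0, 0, -18/5, -114/5]
R4 ← R4 − (23/40)·R2: [0, 0, -27/10, -171/10]
R4 ← R4 − (3/4)·R3: [0, 0, 0, 0]
3 nonzero rows, so rank(BA) = 3.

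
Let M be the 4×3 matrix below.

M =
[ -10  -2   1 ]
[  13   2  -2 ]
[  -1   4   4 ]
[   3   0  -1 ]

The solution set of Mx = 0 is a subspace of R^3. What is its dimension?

0

Row reduce to echelon form.
R2 ← R2 + (13/10)·R1: [0, -3/5, -7/10]
R3 ← R3 − (1/10)·R1: [0, 21/5, 39/10]
R4 ← R4 + (3/10)·R1: [0, -3/5, -7/10]
R3 ← R3 + (7)·R2: [0, 0, -1]
R4 ← R4 − R2: [0, 0, 0]
3 nonzero rows, so rank(M) = 3.
M has 3 columns; by rank–nullity, nullity = 3 − 3 = 0.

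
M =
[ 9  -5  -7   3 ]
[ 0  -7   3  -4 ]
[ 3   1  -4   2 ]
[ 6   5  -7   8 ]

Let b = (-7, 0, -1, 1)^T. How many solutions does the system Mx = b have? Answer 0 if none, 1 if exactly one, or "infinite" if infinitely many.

Row reduce the augmented matrix [M | b].
R3 ← R3 − (1/3)·R1: [0, 8/3, -5/3, 1, 4/3]
R4 ← R4 − (2/3)·R1: [0, 25/3, -7/3, 6, 17/3]
R3 ← R3 + (8/21)·R2: [0, 0, -11/21, -11/21, 4/3]
R4 ← R4 + (25/21)·R2: [0, 0, 26/21, 26/21, 17/3]
R4 ← R4 + (26/11)·R3: [0, 0, 0, 0, 97/11]
The echelon form has 4 nonzero rows; the last pivot sits in the augmented column, so rank(M) = 3 but rank([M|b]) = 4.
Since the ranks differ, the system is inconsistent.
It has no solutions.

0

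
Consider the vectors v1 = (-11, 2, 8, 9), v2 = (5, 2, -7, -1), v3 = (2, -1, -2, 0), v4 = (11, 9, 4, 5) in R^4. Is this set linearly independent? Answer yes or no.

yes

Form the matrix with these vectors as rows and row reduce.
R2 ← R2 + (5/11)·R1: [0, 32/11, -37/11, 34/11]
R3 ← R3 + (2/11)·R1: [0, -7/11, -6/11, 18/11]
R4 ← R4 + R1: [0, 11, 12, 14]
R3 ← R3 + (7/32)·R2: [0, 0, -41/32, 37/16]
R4 ← R4 − (121/32)·R2: [0, 0, 791/32, 37/16]
R4 ← R4 + (791/41)·R3: [0, 0, 0, 1924/41]
4 nonzero rows, so the 4 vectors span a space of dimension 4.
Since 4 = 4, the vectors are linearly independent.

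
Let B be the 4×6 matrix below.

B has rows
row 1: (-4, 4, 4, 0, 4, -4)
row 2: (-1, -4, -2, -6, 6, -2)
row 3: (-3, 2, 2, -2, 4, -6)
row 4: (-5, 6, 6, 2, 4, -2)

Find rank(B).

Row reduce to echelon form.
R2 ← R2 − (1/4)·R1: [0, -5, -3, -6, 5, -1]
R3 ← R3 − (3/4)·R1: [0, -1, -1, -2, 1, -3]
R4 ← R4 − (5/4)·R1: [0, 1, 1, 2, -1, 3]
R3 ← R3 − (1/5)·R2: [0, 0, -2/5, -4/5, 0, -14/5]
R4 ← R4 + (1/5)·R2: [0, 0, 2/5, 4/5, 0, 14/5]
R4 ← R4 + R3: [0, 0, 0, 0, 0, 0]
Echelon form has 3 nonzero rows, so rank(B) = 3.

3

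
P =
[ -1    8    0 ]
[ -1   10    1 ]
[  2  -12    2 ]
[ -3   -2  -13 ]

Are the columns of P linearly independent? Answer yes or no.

Row reduce P to echelon form.
R2 ← R2 − R1: [0, 2, 1]
R3 ← R3 + (2)·R1: [0, 4, 2]
R4 ← R4 − (3)·R1: [0, -26, -13]
R3 ← R3 − (2)·R2: [0, 0, 0]
R4 ← R4 + (13)·R2: [0, 0, 0]
2 pivots among 3 columns.
Only 2 < 3 pivot columns, so the columns are linearly dependent.

no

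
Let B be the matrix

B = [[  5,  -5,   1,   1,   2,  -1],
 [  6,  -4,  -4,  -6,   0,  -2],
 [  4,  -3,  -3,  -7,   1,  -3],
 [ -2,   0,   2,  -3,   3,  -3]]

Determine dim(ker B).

Row reduce to echelon form.
R2 ← R2 − (6/5)·R1: [0, 2, -26/5, -36/5, -12/5, -4/5]
R3 ← R3 − (4/5)·R1: [0, 1, -19/5, -39/5, -3/5, -11/5]
R4 ← R4 + (2/5)·R1: [0, -2, 12/5, -13/5, 19/5, -17/5]
R3 ← R3 − (1/2)·R2: [0, 0, -6/5, -21/5, 3/5, -9/5]
R4 ← R4 + R2: [0, 0, -14/5, -49/5, 7/5, -21/5]
R4 ← R4 − (7/3)·R3: [0, 0, 0, 0, 0, 0]
3 nonzero rows, so rank(B) = 3.
B has 6 columns; by rank–nullity, nullity = 6 − 3 = 3.

3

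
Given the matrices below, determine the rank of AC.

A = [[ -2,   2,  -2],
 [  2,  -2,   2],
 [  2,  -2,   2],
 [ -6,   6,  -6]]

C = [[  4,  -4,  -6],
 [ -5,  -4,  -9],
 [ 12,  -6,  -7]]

1

First compute AC:
[[-42,  12,   8],
 [ 42, -12,  -8],
 [ 42, -12,  -8],
 [-126,  36,  24]]
Now row reduce the product.
R2 ← R2 + R1: [0, 0, 0]
R3 ← R3 + R1: [0, 0, 0]
R4 ← R4 − (3)·R1: [0, 0, 0]
1 nonzero row, so rank(AC) = 1.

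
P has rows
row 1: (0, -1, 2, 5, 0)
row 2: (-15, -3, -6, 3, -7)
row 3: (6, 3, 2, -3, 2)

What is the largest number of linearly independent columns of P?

Row reduce to echelon form.
Swap R1 ↔ R2
R3 ← R3 + (2/5)·R1: [0, 9/5, -2/5, -9/5, -4/5]
R3 ← R3 + (9/5)·R2: [0, 0, 16/5, 36/5, -4/5]
Echelon form has 3 nonzero rows, so rank(P) = 3.
The rank gives the maximum number of linearly independent columns: 3.

3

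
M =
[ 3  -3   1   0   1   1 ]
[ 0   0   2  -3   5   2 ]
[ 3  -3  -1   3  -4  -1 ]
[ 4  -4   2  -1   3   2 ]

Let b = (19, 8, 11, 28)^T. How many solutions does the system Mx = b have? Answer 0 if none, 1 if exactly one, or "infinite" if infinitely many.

infinite

Row reduce the augmented matrix [M | b].
R3 ← R3 − R1: [0, 0, -2, 3, -5, -2, -8]
R4 ← R4 − (4/3)·R1: [0, 0, 2/3, -1, 5/3, 2/3, 8/3]
R3 ← R3 + R2: [0, 0, 0, 0, 0, 0, 0]
R4 ← R4 − (1/3)·R2: [0, 0, 0, 0, 0, 0, 0]
The echelon form has 2 nonzero rows, and every pivot lies in the first 6 columns, so rank(M) = rank([M|b]) = 2.
The system is consistent.
rank = 2 < 6 unknowns, so there are infinitely many solutions.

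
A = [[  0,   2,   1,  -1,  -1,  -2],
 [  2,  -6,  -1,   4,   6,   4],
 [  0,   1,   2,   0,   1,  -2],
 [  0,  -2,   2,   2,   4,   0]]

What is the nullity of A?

Row reduce to echelon form.
Swap R1 ↔ R2
R3 ← R3 − (1/2)·R2: [0, 0, 3/2, 1/2, 3/2, -1]
R4 ← R4 + R2: [0, 0, 3, 1, 3, -2]
R4 ← R4 − (2)·R3: [0, 0, 0, 0, 0, 0]
3 nonzero rows, so rank(A) = 3.
A has 6 columns; by rank–nullity, nullity = 6 − 3 = 3.

3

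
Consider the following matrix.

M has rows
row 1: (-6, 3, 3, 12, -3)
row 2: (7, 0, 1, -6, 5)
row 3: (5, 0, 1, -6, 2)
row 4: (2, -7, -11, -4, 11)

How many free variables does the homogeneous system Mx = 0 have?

2

Row reduce to echelon form.
R2 ← R2 + (7/6)·R1: [0, 7/2, 9/2, 8, 3/2]
R3 ← R3 + (5/6)·R1: [0, 5/2, 7/2, 4, -1/2]
R4 ← R4 + (1/3)·R1: [0, -6, -10, 0, 10]
R3 ← R3 − (5/7)·R2: [0, 0, 2/7, -12/7, -11/7]
R4 ← R4 + (12/7)·R2: [0, 0, -16/7, 96/7, 88/7]
R4 ← R4 + (8)·R3: [0, 0, 0, 0, 0]
3 nonzero rows, so rank(M) = 3.
M has 5 columns; by rank–nullity, nullity = 5 − 3 = 2.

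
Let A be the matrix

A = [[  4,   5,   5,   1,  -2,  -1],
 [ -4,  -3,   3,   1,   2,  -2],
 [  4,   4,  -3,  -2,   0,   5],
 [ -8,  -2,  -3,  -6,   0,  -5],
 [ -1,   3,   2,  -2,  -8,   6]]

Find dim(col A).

5

Row reduce to echelon form.
R2 ← R2 + R1: [0, 2, 8, 2, 0, -3]
R3 ← R3 − R1: [0, -1, -8, -3, 2, 6]
R4 ← R4 + (2)·R1: [0, 8, 7, -4, -4, -7]
R5 ← R5 + (1/4)·R1: [0, 17/4, 13/4, -7/4, -17/2, 23/4]
R3 ← R3 + (1/2)·R2: [0, 0, -4, -2, 2, 9/2]
R4 ← R4 − (4)·R2: [0, 0, -25, -12, -4, 5]
R5 ← R5 − (17/8)·R2: [0, 0, -55/4, -6, -17/2, 97/8]
R4 ← R4 − (25/4)·R3: [0, 0, 0, 1/2, -33/2, -185/8]
R5 ← R5 − (55/16)·R3: [0, 0, 0, 7/8, -123/8, -107/32]
R5 ← R5 − (7/4)·R4: [0, 0, 0, 0, 27/2, 297/8]
Echelon form has 5 nonzero rows, so rank(A) = 5.
The column space has dimension equal to the rank: 5.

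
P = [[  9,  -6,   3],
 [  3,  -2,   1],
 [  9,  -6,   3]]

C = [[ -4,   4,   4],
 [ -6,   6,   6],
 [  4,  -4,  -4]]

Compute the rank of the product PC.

First compute PC:
[[ 12, -12, -12],
 [  4,  -4,  -4],
 [ 12, -12, -12]]
Now row reduce the product.
R2 ← R2 − (1/3)·R1: [0, 0, 0]
R3 ← R3 − R1: [0, 0, 0]
1 nonzero row, so rank(PC) = 1.

1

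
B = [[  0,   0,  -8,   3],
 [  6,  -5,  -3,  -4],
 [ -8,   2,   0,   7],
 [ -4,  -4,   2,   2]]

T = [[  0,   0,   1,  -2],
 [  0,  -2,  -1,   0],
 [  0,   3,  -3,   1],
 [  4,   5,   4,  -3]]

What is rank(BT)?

4

First compute BT:
[[ 12,  -9,  36, -17],
 [-16, -19,   4,  -3],
 [ 28,  31,  18,  -5],
 [  8,  24,   2,   4]]
Now row reduce the product.
R2 ← R2 + (4/3)·R1: [0, -31, 52, -77/3]
R3 ← R3 − (7/3)·R1: [0, 52, -66, 104/3]
R4 ← R4 − (2/3)·R1: [0, 30, -22, 46/3]
R3 ← R3 + (52/31)·R2: [0, 0, 658/31, -260/31]
R4 ← R4 + (30/31)·R2: [0, 0, 878/31, -884/93]
R4 ← R4 − (439/329)·R3: [0, 0, 0, 1664/987]
4 nonzero rows, so rank(BT) = 4.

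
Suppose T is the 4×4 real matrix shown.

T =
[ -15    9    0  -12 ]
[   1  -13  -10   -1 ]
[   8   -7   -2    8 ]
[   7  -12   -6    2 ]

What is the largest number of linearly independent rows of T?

3

Row reduce to echelon form.
R2 ← R2 + (1/15)·R1: [0, -62/5, -10, -9/5]
R3 ← R3 + (8/15)·R1: [0, -11/5, -2, 8/5]
R4 ← R4 + (7/15)·R1: [0, -39/5, -6, -18/5]
R3 ← R3 − (11/62)·R2: [0, 0, -7/31, 119/62]
R4 ← R4 − (39/62)·R2: [0, 0, 9/31, -153/62]
R4 ← R4 + (9/7)·R3: [0, 0, 0, 0]
Echelon form has 3 nonzero rows, so rank(T) = 3.
The rank gives the maximum number of linearly independent rows: 3.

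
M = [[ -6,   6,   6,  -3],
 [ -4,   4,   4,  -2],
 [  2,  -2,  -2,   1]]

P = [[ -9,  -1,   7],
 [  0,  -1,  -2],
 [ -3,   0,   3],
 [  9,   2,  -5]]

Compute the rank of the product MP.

1

First compute MP:
[[  9,  -6, -21],
 [  6,  -4, -14],
 [ -3,   2,   7]]
Now row reduce the product.
R2 ← R2 − (2/3)·R1: [0, 0, 0]
R3 ← R3 + (1/3)·R1: [0, 0, 0]
1 nonzero row, so rank(MP) = 1.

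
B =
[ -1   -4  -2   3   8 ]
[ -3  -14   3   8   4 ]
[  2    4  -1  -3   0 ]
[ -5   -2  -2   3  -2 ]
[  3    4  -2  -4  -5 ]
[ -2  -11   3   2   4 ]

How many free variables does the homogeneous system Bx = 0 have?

0

Row reduce to echelon form.
R2 ← R2 − (3)·R1: [0, -2, 9, -1, -20]
R3 ← R3 + (2)·R1: [0, -4, -5, 3, 16]
R4 ← R4 − (5)·R1: [0, 18, 8, -12, -42]
R5 ← R5 + (3)·R1: [0, -8, -8, 5, 19]
R6 ← R6 − (2)·R1: [0, -3, 7, -4, -12]
R3 ← R3 − (2)·R2: [0, 0, -23, 5, 56]
R4 ← R4 + (9)·R2: [0, 0, 89, -21, -222]
R5 ← R5 − (4)·R2: [0, 0, -44, 9, 99]
R6 ← R6 − (3/2)·R2: [0, 0, -13/2, -5/2, 18]
R4 ← R4 + (89/23)·R3: [0, 0, 0, -38/23, -122/23]
R5 ← R5 − (44/23)·R3: [0, 0, 0, -13/23, -187/23]
R6 ← R6 − (13/46)·R3: [0, 0, 0, -90/23, 50/23]
R5 ← R5 − (13/38)·R4: [0, 0, 0, 0, -120/19]
R6 ← R6 − (45/19)·R4: [0, 0, 0, 0, 280/19]
R6 ← R6 + (7/3)·R5: [0, 0, 0, 0, 0]
5 nonzero rows, so rank(B) = 5.
B has 5 columns; by rank–nullity, nullity = 5 − 5 = 0.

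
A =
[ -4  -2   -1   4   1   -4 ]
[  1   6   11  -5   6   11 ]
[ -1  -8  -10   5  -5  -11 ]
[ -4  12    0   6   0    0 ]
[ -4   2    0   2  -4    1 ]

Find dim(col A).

5

Row reduce to echelon form.
R2 ← R2 + (1/4)·R1: [0, 11/2, 43/4, -4, 25/4, 10]
R3 ← R3 − (1/4)·R1: [0, -15/2, -39/4, 4, -21/4, -10]
R4 ← R4 − R1: [0, 14, 1, 2, -1, 4]
R5 ← R5 − R1: [0, 4, 1, -2, -5, 5]
R3 ← R3 + (15/11)·R2: [0, 0, 54/11, -16/11, 36/11, 40/11]
R4 ← R4 − (28/11)·R2: [0, 0, -290/11, 134/11, -186/11, -236/11]
R5 ← R5 − (8/11)·R2: [0, 0, -75/11, 10/11, -105/11, -25/11]
R4 ← R4 + (145/27)·R3: [0, 0, 0, 118/27, 2/3, -52/27]
R5 ← R5 + (25/18)·R3: [0, 0, 0, -10/9, -5, 25/9]
R5 ← R5 + (15/59)·R4: [0, 0, 0, 0, -285/59, 135/59]
Echelon form has 5 nonzero rows, so rank(A) = 5.
The column space has dimension equal to the rank: 5.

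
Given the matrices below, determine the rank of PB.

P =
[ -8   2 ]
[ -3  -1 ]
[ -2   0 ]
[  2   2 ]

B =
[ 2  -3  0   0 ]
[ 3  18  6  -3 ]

First compute PB:
[[-10,  60,  12,  -6],
 [ -9,  -9,  -6,   3],
 [ -4,   6,   0,   0],
 [ 10,  30,  12,  -6]]
Now row reduce the product.
R2 ← R2 − (9/10)·R1: [0, -63, -84/5, 42/5]
R3 ← R3 − (2/5)·R1: [0, -18, -24/5, 12/5]
R4 ← R4 + R1: [0, 90, 24, -12]
R3 ← R3 − (2/7)·R2: [0, 0, 0, 0]
R4 ← R4 + (10/7)·R2: [0, 0, 0, 0]
2 nonzero rows, so rank(PB) = 2.

2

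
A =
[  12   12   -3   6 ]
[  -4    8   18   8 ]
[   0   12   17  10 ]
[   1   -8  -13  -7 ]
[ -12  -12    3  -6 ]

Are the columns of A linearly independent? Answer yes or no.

Row reduce A to echelon form.
R2 ← R2 + (1/3)·R1: [0, 12, 17, 10]
R4 ← R4 − (1/12)·R1: [0, -9, -51/4, -15/2]
R5 ← R5 + R1: [0, 0, 0, 0]
R3 ← R3 − R2: [0, 0, 0, 0]
R4 ← R4 + (3/4)·R2: [0, 0, 0, 0]
2 pivots among 4 columns.
Only 2 < 4 pivot columns, so the columns are linearly dependent.

no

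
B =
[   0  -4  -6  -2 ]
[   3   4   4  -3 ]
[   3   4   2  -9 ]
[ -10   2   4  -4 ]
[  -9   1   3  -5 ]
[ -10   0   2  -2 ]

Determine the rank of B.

4

Row reduce to echelon form.
Swap R1 ↔ R2
R3 ← R3 − R1: [0, 0, -2, -6]
R4 ← R4 + (10/3)·R1: [0, 46/3, 52/3, -14]
R5 ← R5 + (3)·R1: [0, 13, 15, -14]
R6 ← R6 + (10/3)·R1: [0, 40/3, 46/3, -12]
R4 ← R4 + (23/6)·R2: [0, 0, -17/3, -65/3]
R5 ← R5 + (13/4)·R2: [0, 0, -9/2, -41/2]
R6 ← R6 + (10/3)·R2: [0, 0, -14/3, -56/3]
R4 ← R4 − (17/6)·R3: [0, 0, 0, -14/3]
R5 ← R5 − (9/4)·R3: [0, 0, 0, -7]
R6 ← R6 − (7/3)·R3: [0, 0, 0, -14/3]
R5 ← R5 − (3/2)·R4: [0, 0, 0, 0]
R6 ← R6 − R4: [0, 0, 0, 0]
Echelon form has 4 nonzero rows, so rank(B) = 4.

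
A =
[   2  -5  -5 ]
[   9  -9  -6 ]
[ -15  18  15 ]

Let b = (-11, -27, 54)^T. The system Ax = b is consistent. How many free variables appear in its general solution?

Row reduce the augmented matrix [A | b].
R2 ← R2 − (9/2)·R1: [0, 27/2, 33/2, 45/2]
R3 ← R3 + (15/2)·R1: [0, -39/2, -45/2, -57/2]
R3 ← R3 + (13/9)·R2: [0, 0, 4/3, 4]
The echelon form has 3 nonzero rows, and every pivot lies in the first 3 columns, so rank(A) = rank([A|b]) = 3.
The system is consistent.
Free variables = (unknowns) − (rank) = 3 − 3 = 0.

0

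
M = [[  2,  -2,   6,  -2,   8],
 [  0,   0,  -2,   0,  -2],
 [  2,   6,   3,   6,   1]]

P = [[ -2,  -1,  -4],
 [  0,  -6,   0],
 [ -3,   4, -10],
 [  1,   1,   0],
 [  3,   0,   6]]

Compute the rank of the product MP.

3

First compute MP:
[[  0,  32, -20],
 [  0,  -8,   8],
 [ -4, -20, -32]]
Now row reduce the product.
Swap R1 ↔ R3
R3 ← R3 + (4)·R2: [0, 0, 12]
3 nonzero rows, so rank(MP) = 3.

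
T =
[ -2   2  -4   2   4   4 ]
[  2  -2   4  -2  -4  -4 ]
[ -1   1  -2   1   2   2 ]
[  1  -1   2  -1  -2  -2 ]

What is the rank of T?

Row reduce to echelon form.
R2 ← R2 + R1: [0, 0, 0, 0, 0, 0]
R3 ← R3 − (1/2)·R1: [0, 0, 0, 0, 0, 0]
R4 ← R4 + (1/2)·R1: [0, 0, 0, 0, 0, 0]
Echelon form has 1 nonzero row, so rank(T) = 1.

1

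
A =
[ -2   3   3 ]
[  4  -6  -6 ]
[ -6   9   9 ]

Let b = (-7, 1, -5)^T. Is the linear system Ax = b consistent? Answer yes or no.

no

Row reduce the augmented matrix [A | b].
R2 ← R2 + (2)·R1: [0, 0, 0, -13]
R3 ← R3 − (3)·R1: [0, 0, 0, 16]
R3 ← R3 + (16/13)·R2: [0, 0, 0, 0]
The echelon form has 2 nonzero rows; the last pivot sits in the augmented column, so rank(A) = 1 but rank([A|b]) = 2.
Since the ranks differ, the system is inconsistent.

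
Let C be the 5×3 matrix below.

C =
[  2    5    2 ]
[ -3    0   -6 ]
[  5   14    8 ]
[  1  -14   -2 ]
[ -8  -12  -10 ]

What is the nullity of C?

0

Row reduce to echelon form.
R2 ← R2 + (3/2)·R1: [0, 15/2, -3]
R3 ← R3 − (5/2)·R1: [0, 3/2, 3]
R4 ← R4 − (1/2)·R1: [0, -33/2, -3]
R5 ← R5 + (4)·R1: [0, 8, -2]
R3 ← R3 − (1/5)·R2: [0, 0, 18/5]
R4 ← R4 + (11/5)·R2: [0, 0, -48/5]
R5 ← R5 − (16/15)·R2: [0, 0, 6/5]
R4 ← R4 + (8/3)·R3: [0, 0, 0]
R5 ← R5 − (1/3)·R3: [0, 0, 0]
3 nonzero rows, so rank(C) = 3.
C has 3 columns; by rank–nullity, nullity = 3 − 3 = 0.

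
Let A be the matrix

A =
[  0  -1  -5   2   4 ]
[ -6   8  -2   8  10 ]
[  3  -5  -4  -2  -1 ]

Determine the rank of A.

Row reduce to echelon form.
Swap R1 ↔ R2
R3 ← R3 + (1/2)·R1: [0, -1, -5, 2, 4]
R3 ← R3 − R2: [0, 0, 0, 0, 0]
Echelon form has 2 nonzero rows, so rank(A) = 2.

2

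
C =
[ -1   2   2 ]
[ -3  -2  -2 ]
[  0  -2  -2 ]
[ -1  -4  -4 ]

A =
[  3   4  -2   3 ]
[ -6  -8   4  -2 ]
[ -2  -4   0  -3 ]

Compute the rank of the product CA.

First compute CA:
[[-19, -28,  10, -13],
 [  7,  12,  -2,   1],
 [ 16,  24,  -8,  10],
 [ 29,  44, -14,  17]]
Now row reduce the product.
R2 ← R2 + (7/19)·R1: [0, 32/19, 32/19, -72/19]
R3 ← R3 + (16/19)·R1: [0, 8/19, 8/19, -18/19]
R4 ← R4 + (29/19)·R1: [0, 24/19, 24/19, -54/19]
R3 ← R3 − (1/4)·R2: [0, 0, 0, 0]
R4 ← R4 − (3/4)·R2: [0, 0, 0, 0]
2 nonzero rows, so rank(CA) = 2.

2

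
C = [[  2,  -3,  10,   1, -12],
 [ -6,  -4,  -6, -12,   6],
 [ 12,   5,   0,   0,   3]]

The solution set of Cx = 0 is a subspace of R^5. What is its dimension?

Row reduce to echelon form.
R2 ← R2 + (3)·R1: [0, -13, 24, -9, -30]
R3 ← R3 − (6)·R1: [0, 23, -60, -6, 75]
R3 ← R3 + (23/13)·R2: [0, 0, -228/13, -285/13, 285/13]
3 nonzero rows, so rank(C) = 3.
C has 5 columns; by rank–nullity, nullity = 5 − 3 = 2.

2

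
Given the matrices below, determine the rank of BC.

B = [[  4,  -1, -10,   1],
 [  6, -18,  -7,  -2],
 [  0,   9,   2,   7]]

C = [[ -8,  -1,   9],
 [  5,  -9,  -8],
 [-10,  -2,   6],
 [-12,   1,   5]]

First compute BC:
[[ 51,  26, -11],
 [-44, 168, 146],
 [-59, -78, -25]]
Now row reduce the product.
R2 ← R2 + (44/51)·R1: [0, 9712/51, 6962/51]
R3 ← R3 + (59/51)·R1: [0, -2444/51, -1924/51]
R3 ← R3 + (611/2428)·R2: [0, 0, -4095/1214]
3 nonzero rows, so rank(BC) = 3.

3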